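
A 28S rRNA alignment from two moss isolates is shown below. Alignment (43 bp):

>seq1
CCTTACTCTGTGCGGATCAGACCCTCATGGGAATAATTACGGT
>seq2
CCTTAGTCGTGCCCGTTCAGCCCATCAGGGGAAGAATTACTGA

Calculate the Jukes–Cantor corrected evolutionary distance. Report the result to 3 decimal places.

0.387

The sequences differ at 13 of 43 sites, so p = 13/43 ≈ 0.302326.
d = −(3/4) ln(1 − 4p/3) = −0.75 ln(1 − 0.403101) = −0.75 ln(0.596899)
  = −0.75 × (-0.516007) = 0.387005 substitutions/site.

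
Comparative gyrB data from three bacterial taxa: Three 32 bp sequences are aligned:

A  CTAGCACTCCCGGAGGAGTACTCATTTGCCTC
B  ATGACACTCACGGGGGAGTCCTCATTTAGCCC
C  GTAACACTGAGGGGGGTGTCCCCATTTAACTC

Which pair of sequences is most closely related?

A–B: 9/32 differ, p = 0.281, d = 0.353.
A–C: 11/32 differ, p = 0.344, d = 0.460.
B–C: 8/32 differ, p = 0.250, d = 0.304.
The smallest distance is between B and C.

B and C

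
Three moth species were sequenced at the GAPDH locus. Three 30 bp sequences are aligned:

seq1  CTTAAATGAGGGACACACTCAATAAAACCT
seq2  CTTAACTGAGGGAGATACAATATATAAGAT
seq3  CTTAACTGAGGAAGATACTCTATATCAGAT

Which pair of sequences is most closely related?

seq1–seq2: 9/30 differ, p = 0.300, d = 0.383.
seq1–seq3: 9/30 differ, p = 0.300, d = 0.383.
seq2–seq3: 4/30 differ, p = 0.133, d = 0.147.
The smallest distance is between seq2 and seq3.

seq2 and seq3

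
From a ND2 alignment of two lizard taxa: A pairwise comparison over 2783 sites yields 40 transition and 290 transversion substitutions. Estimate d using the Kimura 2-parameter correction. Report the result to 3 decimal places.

P = 40/2783 ≈ 0.014373 and Q = 290/2783 ≈ 0.104204.
Under the Kimura two-parameter model, d = −½ ln(1 − 2P − Q) − ¼ ln(1 − 2Q).
1 − 2P − Q = 0.86705, giving −½ ln(0.86705) = 0.071329.
1 − 2Q = 0.791592, giving −¼ ln(0.791592) = 0.058427.
d = 0.071329 + 0.058427 = 0.129756.

0.130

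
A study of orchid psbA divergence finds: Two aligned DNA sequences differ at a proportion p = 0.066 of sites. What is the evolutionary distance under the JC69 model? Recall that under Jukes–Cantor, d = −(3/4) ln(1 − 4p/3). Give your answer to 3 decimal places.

0.069

d = −(3/4) ln(1 − 4p/3) = −0.75 ln(1 − 0.088) = −0.75 ln(0.912)
  = −0.75 × (-0.092115) = 0.069086 substitutions/site.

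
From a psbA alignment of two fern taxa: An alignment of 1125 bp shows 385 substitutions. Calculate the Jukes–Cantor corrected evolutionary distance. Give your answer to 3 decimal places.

p = 385/1125 ≈ 0.342222.
d = −(3/4) ln(1 − 4p/3) = −0.75 ln(1 − 0.456296) = −0.75 ln(0.543704)
  = −0.75 × (-0.609350) = 0.457013 substitutions/site.

0.457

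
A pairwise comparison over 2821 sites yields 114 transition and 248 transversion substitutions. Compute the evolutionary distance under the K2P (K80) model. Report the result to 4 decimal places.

0.1407

P = 114/2821 ≈ 0.040411 and Q = 248/2821 ≈ 0.087912.
Under the Kimura two-parameter model, d = −½ ln(1 − 2P − Q) − ¼ ln(1 − 2Q).
1 − 2P − Q = 0.831266, giving −½ ln(0.831266) = 0.092403.
1 − 2Q = 0.824176, giving −¼ ln(0.824176) = 0.048343.
d = 0.092403 + 0.048343 = 0.140746.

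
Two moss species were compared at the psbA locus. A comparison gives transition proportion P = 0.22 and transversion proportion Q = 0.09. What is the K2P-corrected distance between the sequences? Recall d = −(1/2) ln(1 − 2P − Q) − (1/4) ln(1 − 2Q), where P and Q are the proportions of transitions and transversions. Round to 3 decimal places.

0.427

Under the Kimura two-parameter model, d = −½ ln(1 − 2P − Q) − ¼ ln(1 − 2Q).
1 − 2P − Q = 0.47, giving −½ ln(0.47) = 0.377511.
1 − 2Q = 0.82, giving −¼ ln(0.82) = 0.049613.
d = 0.377511 + 0.049613 = 0.427124.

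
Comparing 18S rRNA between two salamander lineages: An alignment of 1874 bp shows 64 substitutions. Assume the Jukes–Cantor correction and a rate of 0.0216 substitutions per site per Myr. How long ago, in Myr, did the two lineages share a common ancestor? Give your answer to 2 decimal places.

p = 64/1874 ≈ 0.034152.
d = −(3/4) ln(1 − 4p/3) = −0.75 ln(1 − 0.045536) = −0.75 ln(0.954464)
  = −0.75 × (-0.046605) = 0.034954 substitutions/site.
Under a molecular clock d = 2μt, so t = d/(2μ) = 0.034954 / (2 × 0.0216) = 0.81 Myr.

0.81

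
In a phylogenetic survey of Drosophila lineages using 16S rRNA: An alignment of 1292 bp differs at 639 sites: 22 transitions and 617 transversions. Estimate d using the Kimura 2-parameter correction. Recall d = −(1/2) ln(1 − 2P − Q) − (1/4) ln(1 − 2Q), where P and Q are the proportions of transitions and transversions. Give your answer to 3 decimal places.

1.134

P = 22/1292 ≈ 0.017028 and Q = 617/1292 ≈ 0.477554.
Under the Kimura two-parameter model, d = −½ ln(1 − 2P − Q) − ¼ ln(1 − 2Q).
1 − 2P − Q = 0.48839, giving −½ ln(0.48839) = 0.358321.
1 − 2Q = 0.044892, giving −¼ ln(0.044892) = 0.775874.
d = 0.358321 + 0.775874 = 1.134195.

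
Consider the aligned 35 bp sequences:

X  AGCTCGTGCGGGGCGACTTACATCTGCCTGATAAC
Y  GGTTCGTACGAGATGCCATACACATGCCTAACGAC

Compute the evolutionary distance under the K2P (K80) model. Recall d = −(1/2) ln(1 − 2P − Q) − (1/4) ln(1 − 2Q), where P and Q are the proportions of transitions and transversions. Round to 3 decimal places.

Of 35 sites, 10 differences are transitions and 3 are transversions, so P = 10/35 ≈ 0.285714 and Q = 3/35 ≈ 0.085714.
Under the Kimura two-parameter model, d = −½ ln(1 − 2P − Q) − ¼ ln(1 − 2Q).
1 − 2P − Q = 0.342858, giving −½ ln(0.342858) = 0.535219.
1 − 2Q = 0.828572, giving −¼ ln(0.828572) = 0.047013.
d = 0.535219 + 0.047013 = 0.582232.

0.582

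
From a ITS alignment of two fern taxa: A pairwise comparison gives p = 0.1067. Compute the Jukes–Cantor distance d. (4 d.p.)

d = −(3/4) ln(1 − 4p/3) = −0.75 ln(1 − 0.142267) = −0.75 ln(0.857733)
  = −0.75 × (-0.153462) = 0.115097 substitutions/site.

0.1151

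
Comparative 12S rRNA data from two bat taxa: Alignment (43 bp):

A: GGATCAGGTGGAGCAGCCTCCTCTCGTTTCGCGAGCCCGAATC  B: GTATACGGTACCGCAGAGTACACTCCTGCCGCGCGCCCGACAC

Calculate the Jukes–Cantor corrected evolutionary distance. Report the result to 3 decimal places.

0.514

The sequences differ at 16 of 43 sites, so p = 16/43 ≈ 0.372093.
d = −(3/4) ln(1 − 4p/3) = −0.75 ln(1 − 0.496124) = −0.75 ln(0.503876)
  = −0.75 × (-0.685425) = 0.514069 substitutions/site.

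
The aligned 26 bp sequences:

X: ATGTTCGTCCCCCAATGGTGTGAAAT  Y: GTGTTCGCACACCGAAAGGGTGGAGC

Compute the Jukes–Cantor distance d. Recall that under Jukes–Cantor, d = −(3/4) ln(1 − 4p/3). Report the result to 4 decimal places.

0.6228

The sequences differ at 11 of 26 sites, so p = 11/26 ≈ 0.423077.
d = −(3/4) ln(1 − 4p/3) = −0.75 ln(1 − 0.564103) = −0.75 ln(0.435897)
  = −0.75 × (-0.830349) = 0.622762 substitutions/site.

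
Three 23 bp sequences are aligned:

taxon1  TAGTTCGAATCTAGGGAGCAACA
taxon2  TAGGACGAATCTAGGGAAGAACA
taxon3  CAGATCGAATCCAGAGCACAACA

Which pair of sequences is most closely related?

taxon1 and taxon2

taxon1–taxon2: 4/23 differ, p = 0.174, d = 0.198.
taxon1–taxon3: 6/23 differ, p = 0.261, d = 0.321.
taxon2–taxon3: 7/23 differ, p = 0.304, d = 0.390.
The smallest distance is between taxon1 and taxon2.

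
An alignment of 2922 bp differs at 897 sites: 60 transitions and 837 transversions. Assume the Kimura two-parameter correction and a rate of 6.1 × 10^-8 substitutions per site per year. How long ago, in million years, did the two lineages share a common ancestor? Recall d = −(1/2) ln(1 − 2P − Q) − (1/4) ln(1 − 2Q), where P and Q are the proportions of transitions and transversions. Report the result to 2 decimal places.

P = 60/2922 ≈ 0.020534 and Q = 837/2922 ≈ 0.286448.
Under the Kimura two-parameter model, d = −½ ln(1 − 2P − Q) − ¼ ln(1 − 2Q).
1 − 2P − Q = 0.672484, giving −½ ln(0.672484) = 0.198388.
1 − 2Q = 0.427104, giving −¼ ln(0.427104) = 0.212682.
d = 0.198388 + 0.212682 = 0.411070.
Under a molecular clock d = 2μt, so t = d/(2μ) = 0.411070 / (2 × 6.1 × 10^-8) = 3.37 million years.

3.37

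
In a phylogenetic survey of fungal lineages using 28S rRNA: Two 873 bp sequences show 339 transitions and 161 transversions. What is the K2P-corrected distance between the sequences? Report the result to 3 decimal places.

P = 339/873 ≈ 0.388316 and Q = 161/873 ≈ 0.184422.
Under the Kimura two-parameter model, d = −½ ln(1 − 2P − Q) − ¼ ln(1 − 2Q).
1 − 2P − Q = 0.038946, giving −½ ln(0.038946) = 1.622790.
1 − 2Q = 0.631156, giving −¼ ln(0.631156) = 0.115051.
d = 1.622790 + 0.115051 = 1.737841.

1.738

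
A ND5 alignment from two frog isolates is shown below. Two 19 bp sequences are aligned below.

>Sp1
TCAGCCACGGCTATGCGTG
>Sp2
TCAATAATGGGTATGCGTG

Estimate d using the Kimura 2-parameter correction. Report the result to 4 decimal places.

Of 19 sites, 3 differences are transitions and 2 are transversions, so P = 3/19 ≈ 0.157895 and Q = 2/19 ≈ 0.105263.
Under the Kimura two-parameter model, d = −½ ln(1 − 2P − Q) − ¼ ln(1 − 2Q).
1 − 2P − Q = 0.578947, giving −½ ln(0.578947) = 0.273272.
1 − 2Q = 0.789474, giving −¼ ln(0.789474) = 0.059097.
d = 0.273272 + 0.059097 = 0.332369.

0.3324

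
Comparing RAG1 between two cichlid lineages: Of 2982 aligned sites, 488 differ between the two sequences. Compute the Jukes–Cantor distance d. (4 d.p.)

p = 488/2982 ≈ 0.163649.
d = −(3/4) ln(1 − 4p/3) = −0.75 ln(1 − 0.218199) = −0.75 ln(0.781801)
  = −0.75 × (-0.246155) = 0.184616 substitutions/site.

0.1846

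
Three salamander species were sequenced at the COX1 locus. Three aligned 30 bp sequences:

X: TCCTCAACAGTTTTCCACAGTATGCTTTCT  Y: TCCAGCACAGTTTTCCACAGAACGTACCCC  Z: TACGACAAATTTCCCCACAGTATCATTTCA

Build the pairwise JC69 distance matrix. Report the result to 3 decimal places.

X–Y: 10/30 sites differ → p ≈ 0.333333, d = −0.75 ln(1 − 0.444444) = 0.440839 ≈ 0.441.
X–Z: 11/30 sites differ → p ≈ 0.366667, d = −0.75 ln(1 − 0.488889) = 0.503376 ≈ 0.503.
Y–Z: 15/30 sites differ → p = 0.5, d = −0.75 ln(1 − 0.666667) = 0.823960 ≈ 0.824.

d(X,Y) = 0.441, d(X,Z) = 0.503, d(Y,Z) = 0.824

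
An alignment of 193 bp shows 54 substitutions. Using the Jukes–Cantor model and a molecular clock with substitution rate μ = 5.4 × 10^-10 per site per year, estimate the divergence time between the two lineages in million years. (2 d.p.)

324.24

p = 54/193 ≈ 0.279793.
d = −(3/4) ln(1 − 4p/3) = −0.75 ln(1 − 0.373057) = −0.75 ln(0.626943)
  = −0.75 × (-0.466900) = 0.350175 substitutions/site.
Under a molecular clock d = 2μt, so t = d/(2μ) = 0.350175 / (2 × 5.4 × 10^-10) = 324.24 million years.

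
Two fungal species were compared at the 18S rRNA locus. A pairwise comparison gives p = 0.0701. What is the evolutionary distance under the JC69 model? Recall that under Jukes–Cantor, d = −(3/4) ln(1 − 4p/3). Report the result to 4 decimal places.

d = −(3/4) ln(1 − 4p/3) = −0.75 ln(1 − 0.093467) = −0.75 ln(0.906533)
  = −0.75 × (-0.098128) = 0.073596 substitutions/site.

0.0736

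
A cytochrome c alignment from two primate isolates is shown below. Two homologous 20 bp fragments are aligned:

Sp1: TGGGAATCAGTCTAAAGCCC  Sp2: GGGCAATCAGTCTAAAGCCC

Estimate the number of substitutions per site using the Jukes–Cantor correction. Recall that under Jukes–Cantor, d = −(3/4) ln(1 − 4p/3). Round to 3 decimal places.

The sequences differ at 2 of 20 sites (1, 4), so p = 2/20 = 0.1.
d = −(3/4) ln(1 − 4p/3) = −0.75 ln(1 − 0.133333) = −0.75 ln(0.866667)
  = −0.75 × (-0.143100) = 0.107325 substitutions/site.

0.107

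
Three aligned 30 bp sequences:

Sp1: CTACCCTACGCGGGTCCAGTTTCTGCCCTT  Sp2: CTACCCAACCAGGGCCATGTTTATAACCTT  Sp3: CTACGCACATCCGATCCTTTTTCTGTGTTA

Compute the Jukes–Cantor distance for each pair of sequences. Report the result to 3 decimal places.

Sp1–Sp2: 9/30 sites differ → p = 0.3, d = −0.75 ln(1 − 0.4) = 0.383119 ≈ 0.383.
Sp1–Sp3: 13/30 sites differ → p ≈ 0.433333, d = −0.75 ln(1 − 0.577777) = 0.646666 ≈ 0.647.
Sp2–Sp3: 16/30 sites differ → p ≈ 0.533333, d = −0.75 ln(1 − 0.711111) = 0.931285 ≈ 0.931.

d(Sp1,Sp2) = 0.383, d(Sp1,Sp3) = 0.647, d(Sp2,Sp3) = 0.931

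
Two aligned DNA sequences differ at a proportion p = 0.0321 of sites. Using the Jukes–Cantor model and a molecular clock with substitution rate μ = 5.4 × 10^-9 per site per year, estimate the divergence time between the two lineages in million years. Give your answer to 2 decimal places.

d = −(3/4) ln(1 − 4p/3) = −0.75 ln(1 − 0.0428) = −0.75 ln(0.9572)
  = −0.75 × (-0.043743) = 0.032807 substitutions/site.
Under a molecular clock d = 2μt, so t = d/(2μ) = 0.032807 / (2 × 5.4 × 10^-9) = 3.04 million years.

3.04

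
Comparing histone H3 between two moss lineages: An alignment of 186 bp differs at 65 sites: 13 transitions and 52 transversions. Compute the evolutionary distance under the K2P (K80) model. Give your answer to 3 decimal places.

P = 13/186 ≈ 0.069892 and Q = 52/186 ≈ 0.27957.
Under the Kimura two-parameter model, d = −½ ln(1 − 2P − Q) − ¼ ln(1 − 2Q).
1 − 2P − Q = 0.580646, giving −½ ln(0.580646) = 0.271807.
1 − 2Q = 0.44086, giving −¼ ln(0.44086) = 0.204757.
d = 0.271807 + 0.204757 = 0.476564.

0.477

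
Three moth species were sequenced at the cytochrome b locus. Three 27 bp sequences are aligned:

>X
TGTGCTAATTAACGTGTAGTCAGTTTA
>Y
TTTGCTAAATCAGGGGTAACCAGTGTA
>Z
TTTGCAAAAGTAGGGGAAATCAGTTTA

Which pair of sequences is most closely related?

X–Y: 8/27 differ, p = 0.296, d = 0.377.
X–Z: 9/27 differ, p = 0.333, d = 0.441.
Y–Z: 6/27 differ, p = 0.222, d = 0.264.
The smallest distance is between Y and Z.

Y and Z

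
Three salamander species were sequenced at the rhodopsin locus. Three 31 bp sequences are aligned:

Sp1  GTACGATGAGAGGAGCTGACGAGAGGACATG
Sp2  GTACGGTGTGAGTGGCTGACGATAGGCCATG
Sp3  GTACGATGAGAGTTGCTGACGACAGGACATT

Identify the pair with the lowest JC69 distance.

Sp1 and Sp3

Sp1–Sp2: 6/31 differ, p = 0.194, d = 0.224.
Sp1–Sp3: 4/31 differ, p = 0.129, d = 0.142.
Sp2–Sp3: 6/31 differ, p = 0.194, d = 0.224.
The smallest distance is between Sp1 and Sp3.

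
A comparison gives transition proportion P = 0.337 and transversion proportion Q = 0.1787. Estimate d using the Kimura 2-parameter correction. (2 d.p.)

Under the Kimura two-parameter model, d = −½ ln(1 − 2P − Q) − ¼ ln(1 − 2Q).
1 − 2P − Q = 0.1473, giving −½ ln(0.1473) = 0.957642.
1 − 2Q = 0.6426, giving −¼ ln(0.6426) = 0.110558.
d = 0.957642 + 0.110558 = 1.068200.

1.07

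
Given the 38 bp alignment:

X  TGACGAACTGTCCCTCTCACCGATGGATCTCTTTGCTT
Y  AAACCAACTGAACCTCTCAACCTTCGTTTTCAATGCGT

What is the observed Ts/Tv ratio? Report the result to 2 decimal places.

Transitions are A↔G and C↔T; transversions are all other mismatches.
Transitions: 2. Transversions: 12.
R = 2/12 = 0.166666… ≈ 0.17 (to 2 d.p.).

0.17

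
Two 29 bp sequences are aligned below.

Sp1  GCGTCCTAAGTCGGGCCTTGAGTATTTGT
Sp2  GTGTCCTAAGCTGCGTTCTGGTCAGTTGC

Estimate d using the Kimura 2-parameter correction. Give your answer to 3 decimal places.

0.702

Of 29 sites, 9 differences are transitions and 3 are transversions, so P = 9/29 ≈ 0.310345 and Q = 3/29 ≈ 0.103448.
Under the Kimura two-parameter model, d = −½ ln(1 − 2P − Q) − ¼ ln(1 − 2Q).
1 − 2P − Q = 0.275862, giving −½ ln(0.275862) = 0.643927.
1 − 2Q = 0.793104, giving −¼ ln(0.793104) = 0.057950.
d = 0.643927 + 0.057950 = 0.701877.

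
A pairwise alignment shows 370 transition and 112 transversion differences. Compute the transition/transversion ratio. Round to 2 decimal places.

R = 370/112 = 3.303571… ≈ 3.30 (to 2 d.p.).

3.30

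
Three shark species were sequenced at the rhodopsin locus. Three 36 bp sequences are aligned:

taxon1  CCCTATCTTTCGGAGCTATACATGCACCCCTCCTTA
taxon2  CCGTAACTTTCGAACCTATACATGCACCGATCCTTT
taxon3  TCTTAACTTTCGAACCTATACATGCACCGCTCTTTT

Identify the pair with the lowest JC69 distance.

taxon2 and taxon3

taxon1–taxon2: 7/36 differ, p = 0.194, d = 0.225.
taxon1–taxon3: 8/36 differ, p = 0.222, d = 0.264.
taxon2–taxon3: 4/36 differ, p = 0.111, d = 0.120.
The smallest distance is between taxon2 and taxon3.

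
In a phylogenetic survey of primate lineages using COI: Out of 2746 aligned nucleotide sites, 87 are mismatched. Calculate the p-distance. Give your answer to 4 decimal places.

p = 87/2746 = 0.031682… ≈ 0.0317 (to 4 d.p.).

0.0317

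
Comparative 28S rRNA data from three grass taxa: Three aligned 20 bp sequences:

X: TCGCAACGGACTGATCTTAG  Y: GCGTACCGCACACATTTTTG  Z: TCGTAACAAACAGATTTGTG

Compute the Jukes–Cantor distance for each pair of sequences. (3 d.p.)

d(X,Y) = 0.572, d(X,Z) = 0.471, d(Y,Z) = 0.383

X–Y: 8/20 sites differ → p = 0.4, d = −0.75 ln(1 − 0.533333) = 0.571605 ≈ 0.572.
X–Z: 7/20 sites differ → p = 0.35, d = −0.75 ln(1 − 0.466667) = 0.471457 ≈ 0.471.
Y–Z: 6/20 sites differ → p = 0.3, d = −0.75 ln(1 − 0.4) = 0.383119 ≈ 0.383.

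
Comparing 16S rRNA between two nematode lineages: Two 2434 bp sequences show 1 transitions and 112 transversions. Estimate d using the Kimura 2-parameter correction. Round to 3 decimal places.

0.048

P = 1/2434 ≈ 0.000411 and Q = 112/2434 ≈ 0.046015.
Under the Kimura two-parameter model, d = −½ ln(1 − 2P − Q) − ¼ ln(1 − 2Q).
1 − 2P − Q = 0.953163, giving −½ ln(0.953163) = 0.023985.
1 − 2Q = 0.90797, giving −¼ ln(0.90797) = 0.024136.
d = 0.023985 + 0.024136 = 0.048121.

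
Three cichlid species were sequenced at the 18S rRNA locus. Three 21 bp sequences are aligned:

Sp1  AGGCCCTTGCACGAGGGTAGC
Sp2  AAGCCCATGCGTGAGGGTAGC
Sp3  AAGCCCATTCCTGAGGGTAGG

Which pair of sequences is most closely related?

Sp1–Sp2: 4/21 differ, p = 0.190, d = 0.220.
Sp1–Sp3: 6/21 differ, p = 0.286, d = 0.360.
Sp2–Sp3: 3/21 differ, p = 0.143, d = 0.158.
The smallest distance is between Sp2 and Sp3.

Sp2 and Sp3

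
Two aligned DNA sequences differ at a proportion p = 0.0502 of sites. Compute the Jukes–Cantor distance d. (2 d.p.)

d = −(3/4) ln(1 − 4p/3) = −0.75 ln(1 − 0.066933) = −0.75 ln(0.933067)
  = −0.75 × (-0.069278) = 0.051959 substitutions/site.

0.05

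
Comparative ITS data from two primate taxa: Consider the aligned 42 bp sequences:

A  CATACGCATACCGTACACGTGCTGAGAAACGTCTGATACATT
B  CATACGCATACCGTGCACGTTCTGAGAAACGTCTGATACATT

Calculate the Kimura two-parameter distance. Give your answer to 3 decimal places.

Of 42 sites, 1 differences are transitions and 1 are transversions, so P = 1/42 ≈ 0.02381 and Q = 1/42 ≈ 0.02381.
Under the Kimura two-parameter model, d = −½ ln(1 − 2P − Q) − ¼ ln(1 − 2Q).
1 − 2P − Q = 0.92857, giving −½ ln(0.92857) = 0.037055.
1 − 2Q = 0.95238, giving −¼ ln(0.95238) = 0.012198.
d = 0.037055 + 0.012198 = 0.049253.

0.049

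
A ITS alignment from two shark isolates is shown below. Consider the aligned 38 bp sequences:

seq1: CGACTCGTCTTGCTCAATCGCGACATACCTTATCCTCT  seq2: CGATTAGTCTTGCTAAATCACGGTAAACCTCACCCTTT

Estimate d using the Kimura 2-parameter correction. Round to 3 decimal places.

Of 38 sites, 7 differences are transitions and 3 are transversions, so P = 7/38 ≈ 0.184211 and Q = 3/38 ≈ 0.078947.
Under the Kimura two-parameter model, d = −½ ln(1 − 2P − Q) − ¼ ln(1 − 2Q).
1 − 2P − Q = 0.552631, giving −½ ln(0.552631) = 0.296532.
1 − 2Q = 0.842106, giving −¼ ln(0.842106) = 0.042962.
d = 0.296532 + 0.042962 = 0.339494.

0.339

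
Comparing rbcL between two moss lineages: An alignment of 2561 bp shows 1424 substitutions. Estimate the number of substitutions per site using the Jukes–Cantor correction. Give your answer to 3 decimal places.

1.014

p = 1424/2561 ≈ 0.556033.
d = −(3/4) ln(1 − 4p/3) = −0.75 ln(1 − 0.741377) = −0.75 ln(0.258623)
  = −0.75 × (-1.352384) = 1.014288 substitutions/site.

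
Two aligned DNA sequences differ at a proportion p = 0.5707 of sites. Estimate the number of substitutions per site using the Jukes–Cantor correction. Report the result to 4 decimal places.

1.0733

d = −(3/4) ln(1 − 4p/3) = −0.75 ln(1 − 0.760933) = −0.75 ln(0.239067)
  = −0.75 × (-1.431011) = 1.073258 substitutions/site.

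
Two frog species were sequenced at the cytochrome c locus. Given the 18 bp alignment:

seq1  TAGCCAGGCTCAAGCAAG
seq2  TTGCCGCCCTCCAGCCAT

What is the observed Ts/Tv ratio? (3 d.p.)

Transitions are A↔G and C↔T; transversions are all other mismatches.
Transitions: 1. Transversions: 6.
R = 1/6 = 0.166666… ≈ 0.167 (to 3 d.p.).

0.167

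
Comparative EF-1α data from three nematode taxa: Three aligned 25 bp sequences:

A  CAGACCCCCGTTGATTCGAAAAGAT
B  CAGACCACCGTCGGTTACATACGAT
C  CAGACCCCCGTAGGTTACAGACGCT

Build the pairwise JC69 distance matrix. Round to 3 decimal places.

A–B: 7/25 sites differ → p = 0.28, d = −0.75 ln(1 − 0.373333) = 0.350505 ≈ 0.351.
A–C: 7/25 sites differ → p = 0.28, d = −0.75 ln(1 − 0.373333) = 0.350505 ≈ 0.351.
B–C: 4/25 sites differ → p = 0.16, d = −0.75 ln(1 − 0.213333) = 0.179963 ≈ 0.180.

d(A,B) = 0.351, d(A,C) = 0.351, d(B,C) = 0.180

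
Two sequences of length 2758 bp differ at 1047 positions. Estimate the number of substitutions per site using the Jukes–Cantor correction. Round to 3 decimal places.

0.529

p = 1047/2758 ≈ 0.379623.
d = −(3/4) ln(1 − 4p/3) = −0.75 ln(1 − 0.506164) = −0.75 ln(0.493836)
  = −0.75 × (-0.705552) = 0.529164 substitutions/site.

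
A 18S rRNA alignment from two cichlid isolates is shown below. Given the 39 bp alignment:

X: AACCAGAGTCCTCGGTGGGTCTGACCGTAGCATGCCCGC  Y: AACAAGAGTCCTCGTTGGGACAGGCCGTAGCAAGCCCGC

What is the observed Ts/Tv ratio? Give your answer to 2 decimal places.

Transitions are A↔G and C↔T; transversions are all other mismatches.
Transitions: 1. Transversions: 5.
R = 1/5 = 0.20.

0.20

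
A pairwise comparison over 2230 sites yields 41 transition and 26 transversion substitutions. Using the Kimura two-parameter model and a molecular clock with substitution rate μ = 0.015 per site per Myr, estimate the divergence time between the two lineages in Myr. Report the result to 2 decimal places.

P = 41/2230 ≈ 0.018386 and Q = 26/2230 ≈ 0.011659.
Under the Kimura two-parameter model, d = −½ ln(1 − 2P − Q) − ¼ ln(1 − 2Q).
1 − 2P − Q = 0.951569, giving −½ ln(0.951569) = 0.024822.
1 − 2Q = 0.976682, giving −¼ ln(0.976682) = 0.005899.
d = 0.024822 + 0.005899 = 0.030721.
Under a molecular clock d = 2μt, so t = d/(2μ) = 0.030721 / (2 × 0.015) = 1.02 Myr.

1.02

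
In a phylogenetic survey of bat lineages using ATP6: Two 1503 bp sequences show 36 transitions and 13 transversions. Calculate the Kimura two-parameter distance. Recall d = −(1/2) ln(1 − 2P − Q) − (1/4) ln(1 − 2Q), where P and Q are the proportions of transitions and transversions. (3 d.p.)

P = 36/1503 ≈ 0.023952 and Q = 13/1503 ≈ 0.008649.
Under the Kimura two-parameter model, d = −½ ln(1 − 2P − Q) − ¼ ln(1 − 2Q).
1 − 2P − Q = 0.943447, giving −½ ln(0.943447) = 0.029108.
1 − 2Q = 0.982702, giving −¼ ln(0.982702) = 0.004362.
d = 0.029108 + 0.004362 = 0.033470.

0.033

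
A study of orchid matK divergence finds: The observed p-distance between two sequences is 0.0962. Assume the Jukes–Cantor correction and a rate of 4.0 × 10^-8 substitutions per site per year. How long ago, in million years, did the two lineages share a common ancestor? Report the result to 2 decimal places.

d = −(3/4) ln(1 − 4p/3) = −0.75 ln(1 − 0.128267) = −0.75 ln(0.871733)
  = −0.75 × (-0.137272) = 0.102954 substitutions/site.
Under a molecular clock d = 2μt, so t = d/(2μ) = 0.102954 / (2 × 4.0 × 10^-8) = 1.29 million years.

1.29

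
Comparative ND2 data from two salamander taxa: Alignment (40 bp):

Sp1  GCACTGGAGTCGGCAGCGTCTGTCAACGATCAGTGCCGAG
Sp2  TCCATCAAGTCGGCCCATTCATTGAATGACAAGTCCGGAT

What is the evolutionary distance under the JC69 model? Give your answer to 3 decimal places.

The sequences differ at 18 of 40 sites, so p = 18/40 = 0.45.
d = −(3/4) ln(1 − 4p/3) = −0.75 ln(1 − 0.6) = −0.75 ln(0.4)
  = −0.75 × (-0.916291) = 0.687218 substitutions/site.

0.687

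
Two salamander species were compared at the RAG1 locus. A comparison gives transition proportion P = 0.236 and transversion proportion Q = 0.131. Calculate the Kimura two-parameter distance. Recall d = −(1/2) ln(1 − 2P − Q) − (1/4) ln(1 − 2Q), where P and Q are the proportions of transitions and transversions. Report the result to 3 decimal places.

Under the Kimura two-parameter model, d = −½ ln(1 − 2P − Q) − ¼ ln(1 − 2Q).
1 − 2P − Q = 0.397, giving −½ ln(0.397) = 0.461909.
1 − 2Q = 0.738, giving −¼ ln(0.738) = 0.075953.
d = 0.461909 + 0.075953 = 0.537862.

0.538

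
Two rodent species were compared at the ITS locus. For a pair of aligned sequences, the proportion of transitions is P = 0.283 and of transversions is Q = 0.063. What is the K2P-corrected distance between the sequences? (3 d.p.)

Under the Kimura two-parameter model, d = −½ ln(1 − 2P − Q) − ¼ ln(1 − 2Q).
1 − 2P − Q = 0.371, giving −½ ln(0.371) = 0.495777.
1 − 2Q = 0.874, giving −¼ ln(0.874) = 0.033669.
d = 0.495777 + 0.033669 = 0.529446.

0.529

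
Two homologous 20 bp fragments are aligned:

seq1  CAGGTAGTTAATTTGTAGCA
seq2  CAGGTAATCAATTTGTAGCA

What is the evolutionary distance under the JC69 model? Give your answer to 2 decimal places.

The sequences differ at 2 of 20 sites (7, 9), so p = 2/20 = 0.1.
d = −(3/4) ln(1 − 4p/3) = −0.75 ln(1 − 0.133333) = −0.75 ln(0.866667)
  = −0.75 × (-0.143100) = 0.107325 substitutions/site.

0.11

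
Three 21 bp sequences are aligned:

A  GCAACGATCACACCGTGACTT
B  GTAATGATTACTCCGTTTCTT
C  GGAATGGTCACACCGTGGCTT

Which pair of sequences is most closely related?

A–B: 6/21 differ, p = 0.286, d = 0.360.
A–C: 4/21 differ, p = 0.190, d = 0.220.
B–C: 6/21 differ, p = 0.286, d = 0.360.
The smallest distance is between A and C.

A and C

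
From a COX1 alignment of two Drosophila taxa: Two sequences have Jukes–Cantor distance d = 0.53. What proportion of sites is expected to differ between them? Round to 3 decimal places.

0.380

p = (3/4)(1 − e^(−4d/3)) = 0.75 × (1 − e^(-0.706667)) = 0.75 × (1 − 0.493286) = 0.380036.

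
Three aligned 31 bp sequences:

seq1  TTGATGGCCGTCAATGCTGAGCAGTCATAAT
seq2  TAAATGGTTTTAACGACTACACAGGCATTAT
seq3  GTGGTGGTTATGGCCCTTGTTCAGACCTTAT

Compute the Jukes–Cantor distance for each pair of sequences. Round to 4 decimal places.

d(seq1,seq2) = 0.6913, d(seq1,seq3) = 0.8740, d(seq2,seq3) = 0.7771

seq1–seq2: 14/31 sites differ → p ≈ 0.451613, d = −0.75 ln(1 − 0.602151) = 0.691262 ≈ 0.6913.
seq1–seq3: 16/31 sites differ → p ≈ 0.516129, d = −0.75 ln(1 − 0.688172) = 0.873978 ≈ 0.8740.
seq2–seq3: 15/31 sites differ → p ≈ 0.483871, d = −0.75 ln(1 − 0.645161) = 0.777068 ≈ 0.7771.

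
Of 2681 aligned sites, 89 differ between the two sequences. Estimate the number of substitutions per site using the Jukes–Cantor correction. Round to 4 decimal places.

0.0340

p = 89/2681 ≈ 0.033197.
d = −(3/4) ln(1 − 4p/3) = −0.75 ln(1 − 0.044263) = −0.75 ln(0.955737)
  = −0.75 × (-0.045273) = 0.033955 substitutions/site.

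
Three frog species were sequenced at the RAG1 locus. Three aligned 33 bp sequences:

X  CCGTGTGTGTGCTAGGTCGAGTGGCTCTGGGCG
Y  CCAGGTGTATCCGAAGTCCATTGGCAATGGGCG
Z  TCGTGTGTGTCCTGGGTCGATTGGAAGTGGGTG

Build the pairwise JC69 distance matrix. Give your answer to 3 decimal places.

d(X,Y) = 0.388, d(X,Z) = 0.293, d(Y,Z) = 0.441

X–Y: 10/33 sites differ → p ≈ 0.30303, d = −0.75 ln(1 − 0.40404) = 0.388186 ≈ 0.388.
X–Z: 8/33 sites differ → p ≈ 0.242424, d = −0.75 ln(1 − 0.323232) = 0.292820 ≈ 0.293.
Y–Z: 11/33 sites differ → p ≈ 0.333333, d = −0.75 ln(1 − 0.444444) = 0.440839 ≈ 0.441.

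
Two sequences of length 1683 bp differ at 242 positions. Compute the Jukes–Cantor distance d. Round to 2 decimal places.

0.16

p = 242/1683 ≈ 0.143791.
d = −(3/4) ln(1 − 4p/3) = −0.75 ln(1 − 0.191721) = −0.75 ln(0.808279)
  = −0.75 × (-0.212848) = 0.159636 substitutions/site.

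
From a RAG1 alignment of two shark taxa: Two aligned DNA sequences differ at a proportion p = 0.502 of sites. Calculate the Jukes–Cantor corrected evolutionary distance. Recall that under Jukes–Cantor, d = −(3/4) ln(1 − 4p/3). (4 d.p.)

0.8300

d = −(3/4) ln(1 − 4p/3) = −0.75 ln(1 − 0.669333) = −0.75 ln(0.330667)
  = −0.75 × (-1.106643) = 0.829982 substitutions/site.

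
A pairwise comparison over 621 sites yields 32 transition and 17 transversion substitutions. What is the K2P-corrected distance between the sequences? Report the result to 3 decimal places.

0.084

P = 32/621 ≈ 0.05153 and Q = 17/621 ≈ 0.027375.
Under the Kimura two-parameter model, d = −½ ln(1 − 2P − Q) − ¼ ln(1 − 2Q).
1 − 2P − Q = 0.869565, giving −½ ln(0.869565) = 0.069881.
1 − 2Q = 0.94525, giving −¼ ln(0.94525) = 0.014076.
d = 0.069881 + 0.014076 = 0.083957.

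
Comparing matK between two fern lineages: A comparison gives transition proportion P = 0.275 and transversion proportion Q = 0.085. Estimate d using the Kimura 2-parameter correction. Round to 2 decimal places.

0.55

Under the Kimura two-parameter model, d = −½ ln(1 − 2P − Q) − ¼ ln(1 − 2Q).
1 − 2P − Q = 0.365, giving −½ ln(0.365) = 0.503929.
1 − 2Q = 0.83, giving −¼ ln(0.83) = 0.046582.
d = 0.503929 + 0.046582 = 0.550511.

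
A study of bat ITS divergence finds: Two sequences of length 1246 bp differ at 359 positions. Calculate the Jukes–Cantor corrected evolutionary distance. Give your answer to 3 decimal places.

0.364

p = 359/1246 ≈ 0.288122.
d = −(3/4) ln(1 − 4p/3) = −0.75 ln(1 − 0.384163) = −0.75 ln(0.615837)
  = −0.75 × (-0.484773) = 0.363580 substitutions/site.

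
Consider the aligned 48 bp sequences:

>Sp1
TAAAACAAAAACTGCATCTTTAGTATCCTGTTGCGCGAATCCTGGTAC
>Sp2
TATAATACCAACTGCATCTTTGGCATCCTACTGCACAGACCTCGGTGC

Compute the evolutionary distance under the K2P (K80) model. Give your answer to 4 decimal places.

0.4467

Of 48 sites, 12 differences are transitions and 3 are transversions, so P = 12/48 = 0.25 and Q = 3/48 = 0.0625.
Under the Kimura two-parameter model, d = −½ ln(1 − 2P − Q) − ¼ ln(1 − 2Q).
1 − 2P − Q = 0.4375, giving −½ ln(0.4375) = 0.413339.
1 − 2Q = 0.875, giving −¼ ln(0.875) = 0.033383.
d = 0.413339 + 0.033383 = 0.446722.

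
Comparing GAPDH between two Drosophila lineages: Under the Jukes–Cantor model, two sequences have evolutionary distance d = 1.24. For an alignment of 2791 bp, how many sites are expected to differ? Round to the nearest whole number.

1693

Invert JC69: p = (3/4)(1 − e^(−4d/3)) = 0.75 × (1 − e^(-1.653333)) = 0.75 × (1 − 0.191411) = 0.606442.
Expected differing sites = pL ≈ 0.606442 × 2791 = 1692.579622 ≈ 1693.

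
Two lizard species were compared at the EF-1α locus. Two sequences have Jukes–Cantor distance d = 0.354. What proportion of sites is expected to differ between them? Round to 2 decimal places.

p = (3/4)(1 − e^(−4d/3)) = 0.75 × (1 − e^(-0.472)) = 0.75 × (1 − 0.623754) = 0.282185.

0.28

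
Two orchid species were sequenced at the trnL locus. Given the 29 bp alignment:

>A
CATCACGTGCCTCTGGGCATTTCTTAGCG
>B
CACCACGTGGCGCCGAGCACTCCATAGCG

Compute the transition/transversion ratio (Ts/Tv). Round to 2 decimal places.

1.67

Transitions are A↔G and C↔T; transversions are all other mismatches.
Transitions: 5. Transversions: 3.
R = 5/3 = 1.666666… ≈ 1.67 (to 2 d.p.).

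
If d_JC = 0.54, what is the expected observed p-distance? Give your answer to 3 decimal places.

p = (3/4)(1 − e^(−4d/3)) = 0.75 × (1 − e^(-0.72)) = 0.75 × (1 − 0.486752) = 0.384936.

0.385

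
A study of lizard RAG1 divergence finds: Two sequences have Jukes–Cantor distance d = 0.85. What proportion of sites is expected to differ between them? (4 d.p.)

0.5085

p = (3/4)(1 − e^(−4d/3)) = 0.75 × (1 − e^(-1.133333)) = 0.75 × (1 − 0.321958) = 0.508532.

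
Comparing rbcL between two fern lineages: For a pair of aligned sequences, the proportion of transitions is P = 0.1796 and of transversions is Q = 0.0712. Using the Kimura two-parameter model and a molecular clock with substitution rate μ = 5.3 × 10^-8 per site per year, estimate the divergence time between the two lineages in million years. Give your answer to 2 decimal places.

Under the Kimura two-parameter model, d = −½ ln(1 − 2P − Q) − ¼ ln(1 − 2Q).
1 − 2P − Q = 0.5696, giving −½ ln(0.5696) = 0.281410.
1 − 2Q = 0.8576, giving −¼ ln(0.8576) = 0.038404.
d = 0.281410 + 0.038404 = 0.319814.
Under a molecular clock d = 2μt, so t = d/(2μ) = 0.319814 / (2 × 5.3 × 10^-8) = 3.02 million years.

3.02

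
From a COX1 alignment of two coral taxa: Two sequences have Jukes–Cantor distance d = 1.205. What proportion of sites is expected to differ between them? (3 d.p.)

0.600

p = (3/4)(1 − e^(−4d/3)) = 0.75 × (1 − e^(-1.606667)) = 0.75 × (1 − 0.200555) = 0.599584.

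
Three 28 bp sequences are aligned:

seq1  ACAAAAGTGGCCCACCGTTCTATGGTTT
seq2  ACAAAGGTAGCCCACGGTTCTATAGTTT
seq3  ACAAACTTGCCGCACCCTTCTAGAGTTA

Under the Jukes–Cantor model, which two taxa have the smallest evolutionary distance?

seq1–seq2: 4/28 differ, p = 0.143, d = 0.158.
seq1–seq3: 8/28 differ, p = 0.286, d = 0.360.
seq2–seq3: 9/28 differ, p = 0.321, d = 0.420.
The smallest distance is between seq1 and seq2.

seq1 and seq2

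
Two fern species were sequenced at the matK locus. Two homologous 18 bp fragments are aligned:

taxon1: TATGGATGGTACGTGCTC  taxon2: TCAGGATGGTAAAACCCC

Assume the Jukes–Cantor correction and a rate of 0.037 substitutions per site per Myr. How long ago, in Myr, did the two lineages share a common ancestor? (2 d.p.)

The sequences differ at 7 of 18 sites (2, 3, 12, 13, 14, 15, 17), so p = 7/18 ≈ 0.388889.
d = −(3/4) ln(1 − 4p/3) = −0.75 ln(1 − 0.518519) = −0.75 ln(0.481481)
  = −0.75 × (-0.730889) = 0.548167 substitutions/site.
Under a molecular clock d = 2μt, so t = d/(2μ) = 0.548167 / (2 × 0.037) = 7.41 Myr.

7.41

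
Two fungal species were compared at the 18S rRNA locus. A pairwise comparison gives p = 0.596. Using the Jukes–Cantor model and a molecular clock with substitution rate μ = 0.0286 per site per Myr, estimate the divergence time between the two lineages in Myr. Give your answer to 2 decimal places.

20.76

d = −(3/4) ln(1 − 4p/3) = −0.75 ln(1 − 0.794667) = −0.75 ln(0.205333)
  = −0.75 × (-1.583122) = 1.187342 substitutions/site.
Under a molecular clock d = 2μt, so t = d/(2μ) = 1.187342 / (2 × 0.0286) = 20.76 Myr.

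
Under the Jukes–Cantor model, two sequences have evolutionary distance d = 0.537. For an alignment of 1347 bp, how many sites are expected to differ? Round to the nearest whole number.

Invert JC69: p = (3/4)(1 − e^(−4d/3)) = 0.75 × (1 − e^(-0.716)) = 0.75 × (1 − 0.488703) = 0.383473.
Expected differing sites = pL ≈ 0.383473 × 1347 = 516.538131 ≈ 517.

517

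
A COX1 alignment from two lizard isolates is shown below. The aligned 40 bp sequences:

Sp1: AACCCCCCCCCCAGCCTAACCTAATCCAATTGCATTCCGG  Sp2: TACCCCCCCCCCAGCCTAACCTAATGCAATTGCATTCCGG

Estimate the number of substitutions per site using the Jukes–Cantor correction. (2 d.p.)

The sequences differ at 2 of 40 sites (1, 26), so p = 2/40 = 0.05.
d = −(3/4) ln(1 − 4p/3) = −0.75 ln(1 − 0.066667) = −0.75 ln(0.933333)
  = −0.75 × (-0.068993) = 0.051745 substitutions/site.

0.05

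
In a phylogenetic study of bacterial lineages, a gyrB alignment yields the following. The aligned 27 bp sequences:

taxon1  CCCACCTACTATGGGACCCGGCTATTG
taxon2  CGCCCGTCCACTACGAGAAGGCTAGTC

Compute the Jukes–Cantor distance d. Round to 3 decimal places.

0.770

The sequences differ at 13 of 27 sites, so p = 13/27 ≈ 0.481481.
d = −(3/4) ln(1 − 4p/3) = −0.75 ln(1 − 0.641975) = −0.75 ln(0.358025)
  = −0.75 × (-1.027152) = 0.770364 substitutions/site.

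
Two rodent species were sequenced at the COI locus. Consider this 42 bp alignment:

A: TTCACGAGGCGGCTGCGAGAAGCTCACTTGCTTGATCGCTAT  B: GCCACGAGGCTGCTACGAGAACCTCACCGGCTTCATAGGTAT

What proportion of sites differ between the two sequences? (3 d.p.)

The sequences differ at 10 of 42 positions (sites 1, 2, 11, 15, 22, 28, 29, 34, 37, 39).
p = 10/42 = 0.238095… ≈ 0.238 (to 3 d.p.).

0.238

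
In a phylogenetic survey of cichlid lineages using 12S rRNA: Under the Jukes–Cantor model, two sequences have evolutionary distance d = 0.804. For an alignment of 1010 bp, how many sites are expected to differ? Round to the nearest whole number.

Invert JC69: p = (3/4)(1 − e^(−4d/3)) = 0.75 × (1 − e^(-1.072)) = 0.75 × (1 − 0.342323) = 0.493258.
Expected differing sites = pL ≈ 0.493258 × 1010 = 498.19058 ≈ 498.

498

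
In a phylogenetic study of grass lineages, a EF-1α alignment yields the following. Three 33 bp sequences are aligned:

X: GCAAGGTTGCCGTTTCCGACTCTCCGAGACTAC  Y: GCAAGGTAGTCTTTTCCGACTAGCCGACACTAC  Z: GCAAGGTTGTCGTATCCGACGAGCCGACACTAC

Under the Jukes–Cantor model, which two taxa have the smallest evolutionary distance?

X–Y: 6/33 differ, p = 0.182, d = 0.208.
X–Z: 6/33 differ, p = 0.182, d = 0.208.
Y–Z: 4/33 differ, p = 0.121, d = 0.132.
The smallest distance is between Y and Z.

Y and Z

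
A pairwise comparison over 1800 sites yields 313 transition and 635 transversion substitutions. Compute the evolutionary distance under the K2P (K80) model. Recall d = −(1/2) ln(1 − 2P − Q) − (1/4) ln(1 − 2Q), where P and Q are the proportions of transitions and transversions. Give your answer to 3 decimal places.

0.909

P = 313/1800 ≈ 0.173889 and Q = 635/1800 ≈ 0.352778.
Under the Kimura two-parameter model, d = −½ ln(1 − 2P − Q) − ¼ ln(1 − 2Q).
1 − 2P − Q = 0.299444, giving −½ ln(0.299444) = 0.602914.
1 − 2Q = 0.294444, giving −¼ ln(0.294444) = 0.305667.
d = 0.602914 + 0.305667 = 0.908581.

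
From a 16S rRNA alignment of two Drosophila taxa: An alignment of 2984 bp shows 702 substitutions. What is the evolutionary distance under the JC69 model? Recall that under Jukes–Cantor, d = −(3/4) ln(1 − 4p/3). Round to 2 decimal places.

p = 702/2984 ≈ 0.235255.
d = −(3/4) ln(1 − 4p/3) = −0.75 ln(1 − 0.313673) = −0.75 ln(0.686327)
  = −0.75 × (-0.376401) = 0.282301 substitutions/site.

0.28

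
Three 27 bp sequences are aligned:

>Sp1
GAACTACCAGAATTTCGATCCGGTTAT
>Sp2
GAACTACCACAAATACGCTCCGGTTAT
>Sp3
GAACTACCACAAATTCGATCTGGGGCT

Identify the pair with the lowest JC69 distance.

Sp1–Sp2: 4/27 differ, p = 0.148, d = 0.165.
Sp1–Sp3: 6/27 differ, p = 0.222, d = 0.264.
Sp2–Sp3: 6/27 differ, p = 0.222, d = 0.264.
The smallest distance is between Sp1 and Sp2.

Sp1 and Sp2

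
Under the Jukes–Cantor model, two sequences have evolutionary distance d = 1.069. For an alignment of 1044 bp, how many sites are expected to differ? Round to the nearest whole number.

595

Invert JC69: p = (3/4)(1 − e^(−4d/3)) = 0.75 × (1 − e^(-1.425333)) = 0.75 × (1 − 0.240428) = 0.569679.
Expected differing sites = pL ≈ 0.569679 × 1044 = 594.744876 ≈ 595.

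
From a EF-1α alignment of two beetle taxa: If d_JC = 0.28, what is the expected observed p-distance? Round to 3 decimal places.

p = (3/4)(1 − e^(−4d/3)) = 0.75 × (1 − e^(-0.373333)) = 0.75 × (1 − 0.688436) = 0.233673.

0.234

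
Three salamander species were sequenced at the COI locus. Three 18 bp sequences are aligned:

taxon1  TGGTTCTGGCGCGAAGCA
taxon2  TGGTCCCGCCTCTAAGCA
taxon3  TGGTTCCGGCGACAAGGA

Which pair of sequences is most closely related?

taxon1 and taxon3

taxon1–taxon2: 5/18 differ, p = 0.278, d = 0.347.
taxon1–taxon3: 4/18 differ, p = 0.222, d = 0.264.
taxon2–taxon3: 6/18 differ, p = 0.333, d = 0.441.
The smallest distance is between taxon1 and taxon3.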